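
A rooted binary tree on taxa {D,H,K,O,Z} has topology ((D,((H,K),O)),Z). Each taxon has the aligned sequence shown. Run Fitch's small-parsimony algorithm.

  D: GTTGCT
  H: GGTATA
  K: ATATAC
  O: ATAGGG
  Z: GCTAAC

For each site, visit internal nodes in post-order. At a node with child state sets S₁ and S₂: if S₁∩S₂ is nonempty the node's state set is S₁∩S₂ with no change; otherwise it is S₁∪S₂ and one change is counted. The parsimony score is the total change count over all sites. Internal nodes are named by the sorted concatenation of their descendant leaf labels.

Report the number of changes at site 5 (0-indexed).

3

HK@0: {G} ∪ {A} = {A,G} (union, +1)
HKO@0: {A,G} ∩ {A} = {A} (intersection, +0)
DHKO@0: {G} ∪ {A} = {A,G} (union, +1)
DHKOZ@0: {A,G} ∩ {G} = {G} (intersection, +0)
HK@1: {G} ∪ {T} = {G,T} (union, +1)
HKO@1: {G,T} ∩ {T} = {T} (intersection, +0)
DHKO@1: {T} ∩ {T} = {T} (intersection, +0)
DHKOZ@1: {T} ∪ {C} = {C,T} (union, +1)
HK@2: {T} ∪ {A} = {A,T} (union, +1)
HKO@2: {A,T} ∩ {A} = {A} (intersection, +0)
DHKO@2: {T} ∪ {A} = {A,T} (union, +1)
DHKOZ@2: {A,T} ∩ {T} = {T} (intersection, +0)
HK@3: {A} ∪ {T} = {A,T} (union, +1)
HKO@3: {A,T} ∪ {G} = {A,G,T} (union, +1)
DHKO@3: {G} ∩ {A,G,T} = {G} (intersection, +0)
DHKOZ@3: {G} ∪ {A} = {A,G} (union, +1)
HK@4: {T} ∪ {A} = {A,T} (union, +1)
HKO@4: {A,T} ∪ {G} = {A,G,T} (union, +1)
DHKO@4: {C} ∪ {A,G,T} = {A,C,G,T} (union, +1)
DHKOZ@4: {A,C,G,T} ∩ {A} = {A} (intersection, +0)
HK@5: {A} ∪ {C} = {A,C} (union, +1)
HKO@5: {A,C} ∪ {G} = {A,C,G} (union, +1)
DHKO@5: {T} ∪ {A,C,G} = {A,C,G,T} (union, +1)
DHKOZ@5: {A,C,G,T} ∩ {C} = {C} (intersection, +0)
per-site changes: [2, 2, 2, 3, 3, 3]; total = 15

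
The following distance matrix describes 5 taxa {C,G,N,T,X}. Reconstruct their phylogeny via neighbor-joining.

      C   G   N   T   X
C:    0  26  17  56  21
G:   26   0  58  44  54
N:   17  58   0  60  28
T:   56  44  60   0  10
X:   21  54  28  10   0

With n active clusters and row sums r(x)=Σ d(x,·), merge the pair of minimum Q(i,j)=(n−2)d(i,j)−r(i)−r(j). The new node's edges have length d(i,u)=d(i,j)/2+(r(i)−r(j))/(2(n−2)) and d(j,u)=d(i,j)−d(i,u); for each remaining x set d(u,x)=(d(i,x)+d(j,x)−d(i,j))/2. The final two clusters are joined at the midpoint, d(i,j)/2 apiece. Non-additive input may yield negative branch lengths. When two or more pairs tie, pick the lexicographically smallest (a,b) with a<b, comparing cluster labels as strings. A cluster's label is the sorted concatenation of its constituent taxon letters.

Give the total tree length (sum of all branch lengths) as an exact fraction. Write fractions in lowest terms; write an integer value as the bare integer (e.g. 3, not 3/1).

1. join T+X (d=10, Q=-253) ⇒ TX; edges |T|=29/2, |X|=-9/2
  updated: d(C,TX)=67/2, d(G,TX)=44, d(N,TX)=39
2. join C+N (d=17, Q=-313/2) ⇒ CN; edges |C|=-7/8, |N|=143/8
  updated: d(CN,G)=67/2, d(CN,TX)=111/4
3. join CN+G (d=67/2, Q=-421/4) ⇒ CGN; edges |CN|=69/8, |G|=199/8
  updated: d(CGN,TX)=153/8
4. join CGN+TX (d=153/8) ⇒ CGNTX; edges |CGN|=153/16, |TX|=153/16
final tree: (((C:-7/8,N:143/8):69/8,G:199/8):153/16,(T:29/2,X:-9/2):153/16)
total length: 637/8

637/8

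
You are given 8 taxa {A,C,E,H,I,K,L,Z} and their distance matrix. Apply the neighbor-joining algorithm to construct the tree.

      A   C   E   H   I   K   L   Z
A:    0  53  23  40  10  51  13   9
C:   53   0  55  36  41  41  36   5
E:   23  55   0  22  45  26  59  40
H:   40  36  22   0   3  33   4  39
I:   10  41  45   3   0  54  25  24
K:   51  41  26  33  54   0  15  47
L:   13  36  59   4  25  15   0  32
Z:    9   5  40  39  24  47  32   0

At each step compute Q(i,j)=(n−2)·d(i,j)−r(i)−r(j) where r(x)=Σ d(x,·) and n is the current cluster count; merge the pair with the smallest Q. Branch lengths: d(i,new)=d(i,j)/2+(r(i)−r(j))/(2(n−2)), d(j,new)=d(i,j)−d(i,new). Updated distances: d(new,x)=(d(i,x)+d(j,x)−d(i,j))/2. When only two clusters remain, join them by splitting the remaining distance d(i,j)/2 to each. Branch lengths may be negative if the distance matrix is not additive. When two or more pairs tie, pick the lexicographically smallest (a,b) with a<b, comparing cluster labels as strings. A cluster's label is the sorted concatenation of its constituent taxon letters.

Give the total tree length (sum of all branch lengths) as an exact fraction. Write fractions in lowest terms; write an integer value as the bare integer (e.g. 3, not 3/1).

1. join C+Z (d=5, Q=-433) ⇒ CZ; edges |C|=101/12, |Z|=-41/12
  updated: d(A,CZ)=57/2, d(CZ,E)=45, d(CZ,H)=35, d(CZ,I)=30, d(CZ,K)=83/2, d(CZ,L)=63/2
2. join E+K (d=26, Q=-621/2) ⇒ EK; edges |E|=259/20, |K|=261/20
  updated: d(A,EK)=24, d(CZ,EK)=121/4, d(EK,H)=29/2, d(EK,I)=73/2, d(EK,L)=24
3. join H+I (d=3, Q=-189) ⇒ HI; edges |H|=1/2, |I|=5/2
  updated: d(A,HI)=47/2, d(CZ,HI)=31, d(EK,HI)=24, d(HI,L)=13
4. join HI+L (d=13, Q=-134) ⇒ HIL; edges |HI|=49/6, |L|=29/6
  updated: d(A,HIL)=47/4, d(CZ,HIL)=99/4, d(EK,HIL)=35/2
5. join A+HIL (d=47/4, Q=-379/4) ⇒ AHIL; edges |A|=135/16, |HIL|=53/16
  updated: d(AHIL,CZ)=83/4, d(AHIL,EK)=119/8
6. join AHIL+CZ (d=83/4, Q=-527/8) ⇒ ACHILZ; edges |AHIL|=43/16, |CZ|=289/16
  updated: d(ACHILZ,EK)=195/16
7. join ACHILZ+EK (d=195/16) ⇒ ACEHIKLZ; edges |ACHILZ|=195/32, |EK|=195/32
final tree: (((A:135/16,((H:1/2,I:5/2):49/6,L:29/6):53/16):43/16,(C:101/12,Z:-41/12):289/16):195/32,(E:259/20,K:261/20):195/32)
total length: 1467/16

1467/16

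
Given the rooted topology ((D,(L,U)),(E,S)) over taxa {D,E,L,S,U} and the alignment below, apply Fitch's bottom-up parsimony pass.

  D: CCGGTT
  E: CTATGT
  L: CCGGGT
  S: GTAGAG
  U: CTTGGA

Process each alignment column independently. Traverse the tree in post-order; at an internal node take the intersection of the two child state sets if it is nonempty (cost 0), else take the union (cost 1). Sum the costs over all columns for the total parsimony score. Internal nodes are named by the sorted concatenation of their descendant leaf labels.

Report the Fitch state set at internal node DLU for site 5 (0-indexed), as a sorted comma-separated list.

site 0, node LU: L={C} ∩ U={C} → {C} (+0)
site 0, node DLU: D={C} ∩ LU={C} → {C} (+0)
site 0, node ES: E={C} ∪ S={G} → {C,G} (+1)
site 0, node DELSU: DLU={C} ∩ ES={C,G} → {C} (+0)
site 1, node LU: L={C} ∪ U={T} → {C,T} (+1)
site 1, node DLU: D={C} ∩ LU={C,T} → {C} (+0)
site 1, node ES: E={T} ∩ S={T} → {T} (+0)
site 1, node DELSU: DLU={C} ∪ ES={T} → {C,T} (+1)
site 2, node LU: L={G} ∪ U={T} → {G,T} (+1)
site 2, node DLU: D={G} ∩ LU={G,T} → {G} (+0)
site 2, node ES: E={A} ∩ S={A} → {A} (+0)
site 2, node DELSU: DLU={G} ∪ ES={A} → {A,G} (+1)
site 3, node LU: L={G} ∩ U={G} → {G} (+0)
site 3, node DLU: D={G} ∩ LU={G} → {G} (+0)
site 3, node ES: E={T} ∪ S={G} → {G,T} (+1)
site 3, node DELSU: DLU={G} ∩ ES={G,T} → {G} (+0)
site 4, node LU: L={G} ∩ U={G} → {G} (+0)
site 4, node DLU: D={T} ∪ LU={G} → {G,T} (+1)
site 4, node ES: E={G} ∪ S={A} → {A,G} (+1)
site 4, node DELSU: DLU={G,T} ∩ ES={A,G} → {G} (+0)
site 5, node LU: L={T} ∪ U={A} → {A,T} (+1)
site 5, node DLU: D={T} ∩ LU={A,T} → {T} (+0)
site 5, node ES: E={T} ∪ S={G} → {G,T} (+1)
site 5, node DELSU: DLU={T} ∩ ES={G,T} → {T} (+0)
per-site changes: [1, 2, 2, 1, 2, 2]; total = 10

T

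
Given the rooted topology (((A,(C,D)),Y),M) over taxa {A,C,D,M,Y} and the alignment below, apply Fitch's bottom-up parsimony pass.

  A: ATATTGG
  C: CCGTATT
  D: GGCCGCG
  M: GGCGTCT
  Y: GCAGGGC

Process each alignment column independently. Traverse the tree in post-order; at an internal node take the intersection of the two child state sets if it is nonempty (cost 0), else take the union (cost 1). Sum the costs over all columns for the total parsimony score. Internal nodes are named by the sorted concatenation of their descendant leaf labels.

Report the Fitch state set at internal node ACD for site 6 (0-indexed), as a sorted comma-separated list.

[col 0] CD: children C:{C}, D:{G} ∪→ {C,G}; cost 1
[col 0] ACD: children A:{A}, CD:{C,G} ∪→ {A,C,G}; cost 1
[col 0] ACDY: children ACD:{A,C,G}, Y:{G} ∩→ {G}; cost 0
[col 0] ACDMY: children ACDY:{G}, M:{G} ∩→ {G}; cost 0
[col 1] CD: children C:{C}, D:{G} ∪→ {C,G}; cost 1
[col 1] ACD: children A:{T}, CD:{C,G} ∪→ {C,G,T}; cost 1
[col 1] ACDY: children ACD:{C,G,T}, Y:{C} ∩→ {C}; cost 0
[col 1] ACDMY: children ACDY:{C}, M:{G} ∪→ {C,G}; cost 1
[col 2] CD: children C:{G}, D:{C} ∪→ {C,G}; cost 1
[col 2] ACD: children A:{A}, CD:{C,G} ∪→ {A,C,G}; cost 1
[col 2] ACDY: children ACD:{A,C,G}, Y:{A} ∩→ {A}; cost 0
[col 2] ACDMY: children ACDY:{A}, M:{C} ∪→ {A,C}; cost 1
[col 3] CD: children C:{T}, D:{C} ∪→ {C,T}; cost 1
[col 3] ACD: children A:{T}, CD:{C,T} ∩→ {T}; cost 0
[col 3] ACDY: children ACD:{T}, Y:{G} ∪→ {G,T}; cost 1
[col 3] ACDMY: children ACDY:{G,T}, M:{G} ∩→ {G}; cost 0
[col 4] CD: children C:{A}, D:{G} ∪→ {A,G}; cost 1
[col 4] ACD: children A:{T}, CD:{A,G} ∪→ {A,G,T}; cost 1
[col 4] ACDY: children ACD:{A,G,T}, Y:{G} ∩→ {G}; cost 0
[col 4] ACDMY: children ACDY:{G}, M:{T} ∪→ {G,T}; cost 1
[col 5] CD: children C:{T}, D:{C} ∪→ {C,T}; cost 1
[col 5] ACD: children A:{G}, CD:{C,T} ∪→ {C,G,T}; cost 1
[col 5] ACDY: children ACD:{C,G,T}, Y:{G} ∩→ {G}; cost 0
[col 5] ACDMY: children ACDY:{G}, M:{C} ∪→ {C,G}; cost 1
[col 6] CD: children C:{T}, D:{G} ∪→ {G,T}; cost 1
[col 6] ACD: children A:{G}, CD:{G,T} ∩→ {G}; cost 0
[col 6] ACDY: children ACD:{G}, Y:{C} ∪→ {C,G}; cost 1
[col 6] ACDMY: children ACDY:{C,G}, M:{T} ∪→ {C,G,T}; cost 1
per-site changes: [2, 3, 3, 2, 3, 3, 3]; total = 19

G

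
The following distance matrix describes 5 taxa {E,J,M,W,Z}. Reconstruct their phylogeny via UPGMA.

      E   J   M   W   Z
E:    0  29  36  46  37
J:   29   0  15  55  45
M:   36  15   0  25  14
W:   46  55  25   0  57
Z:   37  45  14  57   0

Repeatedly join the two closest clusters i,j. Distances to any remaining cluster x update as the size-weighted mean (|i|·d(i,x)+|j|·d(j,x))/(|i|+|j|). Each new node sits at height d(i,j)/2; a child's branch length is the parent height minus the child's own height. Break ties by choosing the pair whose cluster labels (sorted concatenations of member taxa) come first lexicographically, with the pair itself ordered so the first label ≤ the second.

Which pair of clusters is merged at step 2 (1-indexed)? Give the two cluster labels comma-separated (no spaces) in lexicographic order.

iteration 1: select M,Z (d=14); attach at lengths (7, 7); label the merged cluster MZ
  updated: d(E,MZ)=73/2, d(J,MZ)=30, d(MZ,W)=41
iteration 2: select E,J (d=29); attach at lengths (29/2, 29/2); label the merged cluster EJ
  updated: d(EJ,MZ)=133/4, d(EJ,W)=101/2
iteration 3: select EJ,MZ (d=133/4); attach at lengths (17/8, 77/8); label the merged cluster EJMZ
  updated: d(EJMZ,W)=183/4
iteration 4: select EJMZ,W (d=183/4); attach at lengths (25/4, 183/8); label the merged cluster EJMWZ
final tree: (((E:29/2,J:29/2):17/8,(M:7,Z:7):77/8):25/4,W:183/8)
total length: 671/8

E,J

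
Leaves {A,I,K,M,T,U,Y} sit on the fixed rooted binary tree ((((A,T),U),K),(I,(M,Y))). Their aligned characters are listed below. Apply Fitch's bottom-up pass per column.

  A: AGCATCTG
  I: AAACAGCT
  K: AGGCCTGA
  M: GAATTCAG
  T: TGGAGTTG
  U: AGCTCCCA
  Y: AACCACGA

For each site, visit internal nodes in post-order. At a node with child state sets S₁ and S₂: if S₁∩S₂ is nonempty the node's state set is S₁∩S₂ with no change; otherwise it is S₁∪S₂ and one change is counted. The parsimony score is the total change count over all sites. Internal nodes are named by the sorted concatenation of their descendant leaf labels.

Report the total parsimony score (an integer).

AT@0: {A} ∪ {T} = {A,T} (union, +1)
ATU@0: {A,T} ∩ {A} = {A} (intersection, +0)
AKTU@0: {A} ∩ {A} = {A} (intersection, +0)
MY@0: {G} ∪ {A} = {A,G} (union, +1)
IMY@0: {A} ∩ {A,G} = {A} (intersection, +0)
AIKMTUY@0: {A} ∩ {A} = {A} (intersection, +0)
AT@1: {G} ∩ {G} = {G} (intersection, +0)
ATU@1: {G} ∩ {G} = {G} (intersection, +0)
AKTU@1: {G} ∩ {G} = {G} (intersection, +0)
MY@1: {A} ∩ {A} = {A} (intersection, +0)
IMY@1: {A} ∩ {A} = {A} (intersection, +0)
AIKMTUY@1: {G} ∪ {A} = {A,G} (union, +1)
AT@2: {C} ∪ {G} = {C,G} (union, +1)
ATU@2: {C,G} ∩ {C} = {C} (intersection, +0)
AKTU@2: {C} ∪ {G} = {C,G} (union, +1)
MY@2: {A} ∪ {C} = {A,C} (union, +1)
IMY@2: {A} ∩ {A,C} = {A} (intersection, +0)
AIKMTUY@2: {C,G} ∪ {A} = {A,C,G} (union, +1)
AT@3: {A} ∩ {A} = {A} (intersection, +0)
ATU@3: {A} ∪ {T} = {A,T} (union, +1)
AKTU@3: {A,T} ∪ {C} = {A,C,T} (union, +1)
MY@3: {T} ∪ {C} = {C,T} (union, +1)
IMY@3: {C} ∩ {C,T} = {C} (intersection, +0)
AIKMTUY@3: {A,C,T} ∩ {C} = {C} (intersection, +0)
AT@4: {T} ∪ {G} = {G,T} (union, +1)
ATU@4: {G,T} ∪ {C} = {C,G,T} (union, +1)
AKTU@4: {C,G,T} ∩ {C} = {C} (intersection, +0)
MY@4: {T} ∪ {A} = {A,T} (union, +1)
IMY@4: {A} ∩ {A,T} = {A} (intersection, +0)
AIKMTUY@4: {C} ∪ {A} = {A,C} (union, +1)
AT@5: {C} ∪ {T} = {C,T} (union, +1)
ATU@5: {C,T} ∩ {C} = {C} (intersection, +0)
AKTU@5: {C} ∪ {T} = {C,T} (union, +1)
MY@5: {C} ∩ {C} = {C} (intersection, +0)
IMY@5: {G} ∪ {C} = {C,G} (union, +1)
AIKMTUY@5: {C,T} ∩ {C,G} = {C} (intersection, +0)
AT@6: {T} ∩ {T} = {T} (intersection, +0)
ATU@6: {T} ∪ {C} = {C,T} (union, +1)
AKTU@6: {C,T} ∪ {G} = {C,G,T} (union, +1)
MY@6: {A} ∪ {G} = {A,G} (union, +1)
IMY@6: {C} ∪ {A,G} = {A,C,G} (union, +1)
AIKMTUY@6: {C,G,T} ∩ {A,C,G} = {C,G} (intersection, +0)
AT@7: {G} ∩ {G} = {G} (intersection, +0)
ATU@7: {G} ∪ {A} = {A,G} (union, +1)
AKTU@7: {A,G} ∩ {A} = {A} (intersection, +0)
MY@7: {G} ∪ {A} = {A,G} (union, +1)
IMY@7: {T} ∪ {A,G} = {A,G,T} (union, +1)
AIKMTUY@7: {A} ∩ {A,G,T} = {A} (intersection, +0)
per-site changes: [2, 1, 4, 3, 4, 3, 4, 3]; total = 24

24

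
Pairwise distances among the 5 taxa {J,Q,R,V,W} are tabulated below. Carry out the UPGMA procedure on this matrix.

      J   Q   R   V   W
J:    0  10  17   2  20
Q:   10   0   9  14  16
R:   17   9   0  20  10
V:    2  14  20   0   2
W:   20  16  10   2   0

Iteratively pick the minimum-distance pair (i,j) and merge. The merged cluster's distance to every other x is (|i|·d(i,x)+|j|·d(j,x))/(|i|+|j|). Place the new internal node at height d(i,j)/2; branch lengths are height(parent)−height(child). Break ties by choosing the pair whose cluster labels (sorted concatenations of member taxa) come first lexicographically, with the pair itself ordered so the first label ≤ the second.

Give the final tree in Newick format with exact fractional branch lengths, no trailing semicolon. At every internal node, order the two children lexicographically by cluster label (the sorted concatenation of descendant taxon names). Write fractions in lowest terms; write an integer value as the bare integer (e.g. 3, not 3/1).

iteration 1: select J,V (d=2); attach at lengths (1, 1); label the merged cluster JV
  updated: d(JV,Q)=12, d(JV,R)=37/2, d(JV,W)=11
iteration 2: select Q,R (d=9); attach at lengths (9/2, 9/2); label the merged cluster QR
  updated: d(JV,QR)=61/4, d(QR,W)=13
iteration 3: select JV,W (d=11); attach at lengths (9/2, 11/2); label the merged cluster JVW
  updated: d(JVW,QR)=29/2
iteration 4: select JVW,QR (d=29/2); attach at lengths (7/4, 11/4); label the merged cluster JQRVW
final tree: (((J:1,V:1):9/2,W:11/2):7/4,(Q:9/2,R:9/2):11/4)
total length: 51/2

(((J:1,V:1):9/2,W:11/2):7/4,(Q:9/2,R:9/2):11/4)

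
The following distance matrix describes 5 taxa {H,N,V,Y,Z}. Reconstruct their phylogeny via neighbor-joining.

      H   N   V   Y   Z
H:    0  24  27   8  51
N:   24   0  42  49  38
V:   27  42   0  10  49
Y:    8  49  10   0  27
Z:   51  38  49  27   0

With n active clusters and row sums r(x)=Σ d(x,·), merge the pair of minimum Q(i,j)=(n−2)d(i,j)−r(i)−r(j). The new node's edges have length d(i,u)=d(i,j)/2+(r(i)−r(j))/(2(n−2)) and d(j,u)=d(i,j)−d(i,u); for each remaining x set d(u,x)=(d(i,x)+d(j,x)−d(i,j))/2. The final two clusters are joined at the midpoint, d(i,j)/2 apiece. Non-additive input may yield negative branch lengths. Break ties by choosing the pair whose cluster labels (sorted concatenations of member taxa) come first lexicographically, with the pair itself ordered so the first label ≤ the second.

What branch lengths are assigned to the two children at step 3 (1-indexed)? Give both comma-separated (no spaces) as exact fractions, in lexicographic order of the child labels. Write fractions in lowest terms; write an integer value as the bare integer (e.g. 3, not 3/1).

iteration 1: select N,Z (d=38, Q=-204); attach at lengths (17, 21); label the merged cluster NZ
  updated: d(H,NZ)=37/2, d(NZ,V)=53/2, d(NZ,Y)=19
iteration 2: select H,NZ (d=37/2, Q=-161/2); attach at lengths (53/8, 95/8); label the merged cluster HNZ
  updated: d(HNZ,V)=35/2, d(HNZ,Y)=17/4
iteration 3: select HNZ,V (d=35/2, Q=-127/4); attach at lengths (47/8, 93/8); label the merged cluster HNVZ
  updated: d(HNVZ,Y)=-13/8
iteration 4: select HNVZ,Y (d=-13/8); attach at lengths (-13/16, -13/16); label the merged cluster HNVYZ
final tree: (((H:53/8,(N:17,Z:21):95/8):47/8,V:93/8):-13/16,Y:-13/16)
total length: 579/8

47/8,93/8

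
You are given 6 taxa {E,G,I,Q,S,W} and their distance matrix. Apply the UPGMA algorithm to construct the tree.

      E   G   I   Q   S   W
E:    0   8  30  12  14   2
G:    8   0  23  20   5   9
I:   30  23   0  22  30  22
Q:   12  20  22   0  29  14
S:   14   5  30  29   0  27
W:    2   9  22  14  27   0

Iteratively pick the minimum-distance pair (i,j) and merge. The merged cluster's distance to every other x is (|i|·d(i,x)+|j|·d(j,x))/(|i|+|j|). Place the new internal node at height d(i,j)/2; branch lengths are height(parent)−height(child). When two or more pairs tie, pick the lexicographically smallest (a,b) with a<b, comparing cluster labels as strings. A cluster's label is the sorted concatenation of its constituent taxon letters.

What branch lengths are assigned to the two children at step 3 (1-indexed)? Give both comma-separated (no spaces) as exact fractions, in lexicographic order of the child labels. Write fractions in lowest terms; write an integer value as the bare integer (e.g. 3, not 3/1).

11/2,13/2

1. join E+W (d=2) ⇒ EW; edges |E|=1, |W|=1
  updated: d(EW,G)=17/2, d(EW,I)=26, d(EW,Q)=13, d(EW,S)=41/2
2. join G+S (d=5) ⇒ GS; edges |G|=5/2, |S|=5/2
  updated: d(EW,GS)=29/2, d(GS,I)=53/2, d(GS,Q)=49/2
3. join EW+Q (d=13) ⇒ EQW; edges |EW|=11/2, |Q|=13/2
  updated: d(EQW,GS)=107/6, d(EQW,I)=74/3
4. join EQW+GS (d=107/6) ⇒ EGQSW; edges |EQW|=29/12, |GS|=77/12
  updated: d(EGQSW,I)=127/5
5. join EGQSW+I (d=127/5) ⇒ EGIQSW; edges |EGQSW|=227/60, |I|=127/10
final tree: ((((E:1,W:1):11/2,Q:13/2):29/12,(G:5/2,S:5/2):77/12):227/60,I:127/10)
total length: 2659/60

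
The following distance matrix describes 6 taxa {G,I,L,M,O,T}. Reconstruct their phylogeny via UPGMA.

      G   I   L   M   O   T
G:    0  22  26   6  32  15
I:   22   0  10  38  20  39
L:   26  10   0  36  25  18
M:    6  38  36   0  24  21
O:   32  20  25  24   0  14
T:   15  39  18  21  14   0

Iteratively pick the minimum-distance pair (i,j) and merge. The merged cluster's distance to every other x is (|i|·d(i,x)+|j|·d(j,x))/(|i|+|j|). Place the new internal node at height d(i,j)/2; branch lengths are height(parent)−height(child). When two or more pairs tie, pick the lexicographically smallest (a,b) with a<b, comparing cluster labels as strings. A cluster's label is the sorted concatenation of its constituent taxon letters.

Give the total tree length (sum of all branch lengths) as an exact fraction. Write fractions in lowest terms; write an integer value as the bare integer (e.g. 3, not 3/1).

iteration 1: select G,M (d=6); attach at lengths (3, 3); label the merged cluster GM
  updated: d(GM,I)=30, d(GM,L)=31, d(GM,O)=28, d(GM,T)=18
iteration 2: select I,L (d=10); attach at lengths (5, 5); label the merged cluster IL
  updated: d(GM,IL)=61/2, d(IL,O)=45/2, d(IL,T)=57/2
iteration 3: select O,T (d=14); attach at lengths (7, 7); label the merged cluster OT
  updated: d(GM,OT)=23, d(IL,OT)=51/2
iteration 4: select GM,OT (d=23); attach at lengths (17/2, 9/2); label the merged cluster GMOT
  updated: d(GMOT,IL)=28
iteration 5: select GMOT,IL (d=28); attach at lengths (5/2, 9); label the merged cluster GILMOT
final tree: (((G:3,M:3):17/2,(O:7,T:7):9/2):5/2,(I:5,L:5):9)
total length: 109/2

109/2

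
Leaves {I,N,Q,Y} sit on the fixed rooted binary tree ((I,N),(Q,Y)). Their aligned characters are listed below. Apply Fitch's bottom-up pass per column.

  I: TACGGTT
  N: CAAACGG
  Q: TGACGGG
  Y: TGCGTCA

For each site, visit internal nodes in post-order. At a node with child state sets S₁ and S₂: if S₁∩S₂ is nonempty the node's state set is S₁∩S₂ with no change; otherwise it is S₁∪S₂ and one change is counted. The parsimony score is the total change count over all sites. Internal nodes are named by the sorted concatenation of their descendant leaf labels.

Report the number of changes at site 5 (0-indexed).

2

site 0, node IN: I={T} ∪ N={C} → {C,T} (+1)
site 0, node QY: Q={T} ∩ Y={T} → {T} (+0)
site 0, node INQY: IN={C,T} ∩ QY={T} → {T} (+0)
site 1, node IN: I={A} ∩ N={A} → {A} (+0)
site 1, node QY: Q={G} ∩ Y={G} → {G} (+0)
site 1, node INQY: IN={A} ∪ QY={G} → {A,G} (+1)
site 2, node IN: I={C} ∪ N={A} → {A,C} (+1)
site 2, node QY: Q={A} ∪ Y={C} → {A,C} (+1)
site 2, node INQY: IN={A,C} ∩ QY={A,C} → {A,C} (+0)
site 3, node IN: I={G} ∪ N={A} → {A,G} (+1)
site 3, node QY: Q={C} ∪ Y={G} → {C,G} (+1)
site 3, node INQY: IN={A,G} ∩ QY={C,G} → {G} (+0)
site 4, node IN: I={G} ∪ N={C} → {C,G} (+1)
site 4, node QY: Q={G} ∪ Y={T} → {G,T} (+1)
site 4, node INQY: IN={C,G} ∩ QY={G,T} → {G} (+0)
site 5, node IN: I={T} ∪ N={G} → {G,T} (+1)
site 5, node QY: Q={G} ∪ Y={C} → {C,G} (+1)
site 5, node INQY: IN={G,T} ∩ QY={C,G} → {G} (+0)
site 6, node IN: I={T} ∪ N={G} → {G,T} (+1)
site 6, node QY: Q={G} ∪ Y={A} → {A,G} (+1)
site 6, node INQY: IN={G,T} ∩ QY={A,G} → {G} (+0)
per-site changes: [1, 1, 2, 2, 2, 2, 2]; total = 12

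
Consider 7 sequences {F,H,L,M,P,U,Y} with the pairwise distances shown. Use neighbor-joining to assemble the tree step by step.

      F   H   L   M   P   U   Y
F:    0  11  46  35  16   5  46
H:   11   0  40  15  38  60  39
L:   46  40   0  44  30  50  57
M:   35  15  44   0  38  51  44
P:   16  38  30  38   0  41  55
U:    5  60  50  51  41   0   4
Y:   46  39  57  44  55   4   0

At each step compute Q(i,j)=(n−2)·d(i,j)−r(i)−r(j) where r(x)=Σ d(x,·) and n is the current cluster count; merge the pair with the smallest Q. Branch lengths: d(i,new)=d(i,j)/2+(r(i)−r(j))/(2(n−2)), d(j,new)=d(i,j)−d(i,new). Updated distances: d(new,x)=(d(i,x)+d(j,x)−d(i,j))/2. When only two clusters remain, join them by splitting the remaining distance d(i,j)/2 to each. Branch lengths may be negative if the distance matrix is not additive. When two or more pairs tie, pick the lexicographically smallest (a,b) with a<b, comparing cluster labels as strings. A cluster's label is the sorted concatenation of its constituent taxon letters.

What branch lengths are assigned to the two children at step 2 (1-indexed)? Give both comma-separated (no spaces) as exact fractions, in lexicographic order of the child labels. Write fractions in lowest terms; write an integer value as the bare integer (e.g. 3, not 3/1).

step 1: merge (U,Y) at d=4, Q=-436; branch lengths U→-7/5, Y→27/5; new cluster UY
  updated: d(F,UY)=47/2, d(H,UY)=95/2, d(L,UY)=103/2, d(M,UY)=91/2, d(P,UY)=46
step 2: merge (H,M) at d=15, Q=-269; branch lengths H→17/4, M→43/4; new cluster HM
  updated: d(F,HM)=31/2, d(HM,L)=69/2, d(HM,P)=61/2, d(HM,UY)=39
step 3: merge (L,P) at d=30, Q=-389/2; branch lengths L→259/12, P→101/12; new cluster LP
  updated: d(F,LP)=16, d(HM,LP)=35/2, d(LP,UY)=135/4
step 4: merge (F,UY) at d=47/2, Q=-417/4; branch lengths F→23/16, UY→353/16; new cluster FUY
  updated: d(FUY,HM)=31/2, d(FUY,LP)=105/8
step 5: merge (FUY,HM) at d=31/2, Q=-369/8; branch lengths FUY→89/16, HM→159/16; new cluster FHMUY
  updated: d(FHMUY,LP)=121/16
step 6: merge (FHMUY,LP) at d=121/16; branch lengths FHMUY→121/32, LP→121/32; new cluster FHLMPUY
final tree: (((F:23/16,(U:-7/5,Y:27/5):353/16):89/16,(H:17/4,M:43/4):159/16):121/32,(L:259/12,P:101/12):121/32)
total length: 1529/16

17/4,43/4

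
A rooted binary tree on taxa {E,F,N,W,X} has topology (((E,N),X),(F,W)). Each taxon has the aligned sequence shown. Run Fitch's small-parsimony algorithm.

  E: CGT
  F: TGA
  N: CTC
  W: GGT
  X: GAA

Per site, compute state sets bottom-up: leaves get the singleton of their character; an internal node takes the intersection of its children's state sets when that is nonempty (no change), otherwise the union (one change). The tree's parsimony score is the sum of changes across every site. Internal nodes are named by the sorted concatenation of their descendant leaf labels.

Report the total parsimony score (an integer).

7

[col 0] EN: children E:{C}, N:{C} ∩→ {C}; cost 0
[col 0] ENX: children EN:{C}, X:{G} ∪→ {C,G}; cost 1
[col 0] FW: children F:{T}, W:{G} ∪→ {G,T}; cost 1
[col 0] EFNWX: children ENX:{C,G}, FW:{G,T} ∩→ {G}; cost 0
[col 1] EN: children E:{G}, N:{T} ∪→ {G,T}; cost 1
[col 1] ENX: children EN:{G,T}, X:{A} ∪→ {A,G,T}; cost 1
[col 1] FW: children F:{G}, W:{G} ∩→ {G}; cost 0
[col 1] EFNWX: children ENX:{A,G,T}, FW:{G} ∩→ {G}; cost 0
[col 2] EN: children E:{T}, N:{C} ∪→ {C,T}; cost 1
[col 2] ENX: children EN:{C,T}, X:{A} ∪→ {A,C,T}; cost 1
[col 2] FW: children F:{A}, W:{T} ∪→ {A,T}; cost 1
[col 2] EFNWX: children ENX:{A,C,T}, FW:{A,T} ∩→ {A,T}; cost 0
per-site changes: [2, 2, 3]; total = 7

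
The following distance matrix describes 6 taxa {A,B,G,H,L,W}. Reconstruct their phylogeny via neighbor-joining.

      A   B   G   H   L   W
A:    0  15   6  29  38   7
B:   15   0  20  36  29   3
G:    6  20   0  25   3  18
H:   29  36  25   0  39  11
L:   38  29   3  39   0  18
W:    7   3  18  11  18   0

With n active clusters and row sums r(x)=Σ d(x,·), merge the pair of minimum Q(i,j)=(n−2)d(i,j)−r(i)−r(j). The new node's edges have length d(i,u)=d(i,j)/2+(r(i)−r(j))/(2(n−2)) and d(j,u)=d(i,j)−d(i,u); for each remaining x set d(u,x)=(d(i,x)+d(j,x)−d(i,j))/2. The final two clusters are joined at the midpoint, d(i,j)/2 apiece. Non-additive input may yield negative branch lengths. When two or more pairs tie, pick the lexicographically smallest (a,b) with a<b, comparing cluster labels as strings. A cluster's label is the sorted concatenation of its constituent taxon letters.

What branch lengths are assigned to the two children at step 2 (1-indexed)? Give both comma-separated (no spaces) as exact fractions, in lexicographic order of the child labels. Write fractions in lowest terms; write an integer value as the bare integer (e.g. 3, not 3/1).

step 1: merge (G,L) at d=3, Q=-187; branch lengths G→-43/8, L→67/8; new cluster GL
  updated: d(A,GL)=41/2, d(B,GL)=23, d(GL,H)=61/2, d(GL,W)=33/2
step 2: merge (H,W) at d=11, Q=-111; branch lengths H→17, W→-6; new cluster HW
  updated: d(A,HW)=25/2, d(B,HW)=14, d(GL,HW)=18
step 3: merge (A,B) at d=15, Q=-70; branch lengths A→13/2, B→17/2; new cluster AB
  updated: d(AB,GL)=57/4, d(AB,HW)=23/4
step 4: merge (AB,GL) at d=57/4, Q=-38; branch lengths AB→1, GL→53/4; new cluster ABGL
  updated: d(ABGL,HW)=19/4
step 5: merge (ABGL,HW) at d=19/4; branch lengths ABGL→19/8, HW→19/8; new cluster ABGHLW
final tree: (((A:13/2,B:17/2):1,(G:-43/8,L:67/8):53/4):19/8,(H:17,W:-6):19/8)
total length: 48

17,-6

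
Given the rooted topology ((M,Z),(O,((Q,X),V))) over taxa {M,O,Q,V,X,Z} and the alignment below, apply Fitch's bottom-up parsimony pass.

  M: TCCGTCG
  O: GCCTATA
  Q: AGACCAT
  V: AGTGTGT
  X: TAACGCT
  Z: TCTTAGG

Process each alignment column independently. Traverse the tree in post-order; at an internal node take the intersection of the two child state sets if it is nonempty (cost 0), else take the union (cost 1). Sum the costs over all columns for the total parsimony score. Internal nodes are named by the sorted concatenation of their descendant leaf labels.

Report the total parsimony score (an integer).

21

site 0, node MZ: M={T} ∩ Z={T} → {T} (+0)
site 0, node QX: Q={A} ∪ X={T} → {A,T} (+1)
site 0, node QVX: QX={A,T} ∩ V={A} → {A} (+0)
site 0, node OQVX: O={G} ∪ QVX={A} → {A,G} (+1)
site 0, node MOQVXZ: MZ={T} ∪ OQVX={A,G} → {A,G,T} (+1)
site 1, node MZ: M={C} ∩ Z={C} → {C} (+0)
site 1, node QX: Q={G} ∪ X={A} → {A,G} (+1)
site 1, node QVX: QX={A,G} ∩ V={G} → {G} (+0)
site 1, node OQVX: O={C} ∪ QVX={G} → {C,G} (+1)
site 1, node MOQVXZ: MZ={C} ∩ OQVX={C,G} → {C} (+0)
site 2, node MZ: M={C} ∪ Z={T} → {C,T} (+1)
site 2, node QX: Q={A} ∩ X={A} → {A} (+0)
site 2, node QVX: QX={A} ∪ V={T} → {A,T} (+1)
site 2, node OQVX: O={C} ∪ QVX={A,T} → {A,C,T} (+1)
site 2, node MOQVXZ: MZ={C,T} ∩ OQVX={A,C,T} → {C,T} (+0)
site 3, node MZ: M={G} ∪ Z={T} → {G,T} (+1)
site 3, node QX: Q={C} ∩ X={C} → {C} (+0)
site 3, node QVX: QX={C} ∪ V={G} → {C,G} (+1)
site 3, node OQVX: O={T} ∪ QVX={C,G} → {C,G,T} (+1)
site 3, node MOQVXZ: MZ={G,T} ∩ OQVX={C,G,T} → {G,T} (+0)
site 4, node MZ: M={T} ∪ Z={A} → {A,T} (+1)
site 4, node QX: Q={C} ∪ X={G} → {C,G} (+1)
site 4, node QVX: QX={C,G} ∪ V={T} → {C,G,T} (+1)
site 4, node OQVX: O={A} ∪ QVX={C,G,T} → {A,C,G,T} (+1)
site 4, node MOQVXZ: MZ={A,T} ∩ OQVX={A,C,G,T} → {A,T} (+0)
site 5, node MZ: M={C} ∪ Z={G} → {C,G} (+1)
site 5, node QX: Q={A} ∪ X={C} → {A,C} (+1)
site 5, node QVX: QX={A,C} ∪ V={G} → {A,C,G} (+1)
site 5, node OQVX: O={T} ∪ QVX={A,C,G} → {A,C,G,T} (+1)
site 5, node MOQVXZ: MZ={C,G} ∩ OQVX={A,C,G,T} → {C,G} (+0)
site 6, node MZ: M={G} ∩ Z={G} → {G} (+0)
site 6, node QX: Q={T} ∩ X={T} → {T} (+0)
site 6, node QVX: QX={T} ∩ V={T} → {T} (+0)
site 6, node OQVX: O={A} ∪ QVX={T} → {A,T} (+1)
site 6, node MOQVXZ: MZ={G} ∪ OQVX={A,T} → {A,G,T} (+1)
per-site changes: [3, 2, 3, 3, 4, 4, 2]; total = 21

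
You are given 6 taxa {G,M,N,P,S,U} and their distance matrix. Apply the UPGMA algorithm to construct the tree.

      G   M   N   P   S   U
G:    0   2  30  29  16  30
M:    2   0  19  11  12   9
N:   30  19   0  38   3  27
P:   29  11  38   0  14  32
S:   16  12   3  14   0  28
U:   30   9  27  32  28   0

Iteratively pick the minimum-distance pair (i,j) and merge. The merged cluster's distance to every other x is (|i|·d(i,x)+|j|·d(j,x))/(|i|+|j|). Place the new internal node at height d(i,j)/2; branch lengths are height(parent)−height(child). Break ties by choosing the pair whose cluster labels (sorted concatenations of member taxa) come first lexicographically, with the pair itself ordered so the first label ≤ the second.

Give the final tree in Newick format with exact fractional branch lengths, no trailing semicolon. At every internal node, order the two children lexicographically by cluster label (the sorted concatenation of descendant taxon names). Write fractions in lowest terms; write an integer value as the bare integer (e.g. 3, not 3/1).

((((G:1,M:1):69/8,(N:3/2,S:3/2):65/8):15/8,P:23/2):11/10,U:63/5)

iteration 1: select G,M (d=2); attach at lengths (1, 1); label the merged cluster GM
  updated: d(GM,N)=49/2, d(GM,P)=20, d(GM,S)=14, d(GM,U)=39/2
iteration 2: select N,S (d=3); attach at lengths (3/2, 3/2); label the merged cluster NS
  updated: d(GM,NS)=77/4, d(NS,P)=26, d(NS,U)=55/2
iteration 3: select GM,NS (d=77/4); attach at lengths (69/8, 65/8); label the merged cluster GMNS
  updated: d(GMNS,P)=23, d(GMNS,U)=47/2
iteration 4: select GMNS,P (d=23); attach at lengths (15/8, 23/2); label the merged cluster GMNPS
  updated: d(GMNPS,U)=126/5
iteration 5: select GMNPS,U (d=126/5); attach at lengths (11/10, 63/5); label the merged cluster GMNPSU
final tree: ((((G:1,M:1):69/8,(N:3/2,S:3/2):65/8):15/8,P:23/2):11/10,U:63/5)
total length: 1953/40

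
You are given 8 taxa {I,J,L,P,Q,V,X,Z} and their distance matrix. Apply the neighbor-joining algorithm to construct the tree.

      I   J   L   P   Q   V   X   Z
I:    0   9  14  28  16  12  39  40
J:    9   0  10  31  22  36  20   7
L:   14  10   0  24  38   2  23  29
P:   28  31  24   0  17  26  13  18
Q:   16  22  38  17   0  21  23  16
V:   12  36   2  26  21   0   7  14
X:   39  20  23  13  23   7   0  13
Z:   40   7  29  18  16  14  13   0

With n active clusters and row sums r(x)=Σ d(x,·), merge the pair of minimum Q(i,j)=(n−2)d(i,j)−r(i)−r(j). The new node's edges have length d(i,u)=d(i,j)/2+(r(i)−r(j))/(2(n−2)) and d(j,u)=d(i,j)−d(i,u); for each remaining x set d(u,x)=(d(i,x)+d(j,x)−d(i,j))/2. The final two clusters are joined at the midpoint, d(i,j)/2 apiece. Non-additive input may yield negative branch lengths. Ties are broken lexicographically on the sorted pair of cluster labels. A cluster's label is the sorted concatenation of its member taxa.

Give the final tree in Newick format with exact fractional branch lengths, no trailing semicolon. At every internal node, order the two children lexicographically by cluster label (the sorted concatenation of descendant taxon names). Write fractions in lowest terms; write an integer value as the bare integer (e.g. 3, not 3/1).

(((((I:39/5,J:6/5):93/16,(L:17/6,V:-5/6):107/16):95/16,Q:149/16):15/16,(P:43/6,X:35/6):45/16):99/32,Z:99/32)

1. join L+V (d=2, Q=-246) ⇒ LV; edges |L|=17/6, |V|=-5/6
  updated: d(I,LV)=12, d(J,LV)=22, d(LV,P)=24, d(LV,Q)=57/2, d(LV,X)=14, d(LV,Z)=41/2
2. join I+J (d=9, Q=-210) ⇒ IJ; edges |I|=39/5, |J|=6/5
  updated: d(IJ,LV)=25/2, d(IJ,P)=25, d(IJ,Q)=29/2, d(IJ,X)=25, d(IJ,Z)=19
3. join IJ+LV (d=25/2, Q=-291/2) ⇒ IJLV; edges |IJ|=93/16, |LV|=107/16
  updated: d(IJLV,P)=73/4, d(IJLV,Q)=61/4, d(IJLV,X)=53/4, d(IJLV,Z)=27/2
4. join P+X (d=13, Q=-179/2) ⇒ PX; edges |P|=43/6, |X|=35/6
  updated: d(IJLV,PX)=37/4, d(PX,Q)=27/2, d(PX,Z)=9
5. join IJLV+Q (d=61/4, Q=-209/4) ⇒ IJLQV; edges |IJLV|=95/16, |Q|=149/16
  updated: d(IJLQV,PX)=15/4, d(IJLQV,Z)=57/8
6. join IJLQV+PX (d=15/4, Q=-159/8) ⇒ IJLPQVX; edges |IJLQV|=15/16, |PX|=45/16
  updated: d(IJLPQVX,Z)=99/16
7. join IJLPQVX+Z (d=99/16) ⇒ IJLPQVXZ; edges |IJLPQVX|=99/32, |Z|=99/32
final tree: (((((I:39/5,J:6/5):93/16,(L:17/6,V:-5/6):107/16):95/16,Q:149/16):15/16,(P:43/6,X:35/6):45/16):99/32,Z:99/32)
total length: 987/16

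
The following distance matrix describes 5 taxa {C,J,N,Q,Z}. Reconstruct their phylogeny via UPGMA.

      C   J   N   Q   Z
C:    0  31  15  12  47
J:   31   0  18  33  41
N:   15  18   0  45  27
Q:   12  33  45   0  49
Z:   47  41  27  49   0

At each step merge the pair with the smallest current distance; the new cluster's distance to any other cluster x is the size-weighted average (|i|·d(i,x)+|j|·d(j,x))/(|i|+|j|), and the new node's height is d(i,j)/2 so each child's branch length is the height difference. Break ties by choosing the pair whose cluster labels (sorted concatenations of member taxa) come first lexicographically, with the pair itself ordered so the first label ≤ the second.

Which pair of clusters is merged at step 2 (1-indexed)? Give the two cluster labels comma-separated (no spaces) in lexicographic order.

J,N

iteration 1: select C,Q (d=12); attach at lengths (6, 6); label the merged cluster CQ
  updated: d(CQ,J)=32, d(CQ,N)=30, d(CQ,Z)=48
iteration 2: select J,N (d=18); attach at lengths (9, 9); label the merged cluster JN
  updated: d(CQ,JN)=31, d(JN,Z)=34
iteration 3: select CQ,JN (d=31); attach at lengths (19/2, 13/2); label the merged cluster CJNQ
  updated: d(CJNQ,Z)=41
iteration 4: select CJNQ,Z (d=41); attach at lengths (5, 41/2); label the merged cluster CJNQZ
final tree: (((C:6,Q:6):19/2,(J:9,N:9):13/2):5,Z:41/2)
total length: 143/2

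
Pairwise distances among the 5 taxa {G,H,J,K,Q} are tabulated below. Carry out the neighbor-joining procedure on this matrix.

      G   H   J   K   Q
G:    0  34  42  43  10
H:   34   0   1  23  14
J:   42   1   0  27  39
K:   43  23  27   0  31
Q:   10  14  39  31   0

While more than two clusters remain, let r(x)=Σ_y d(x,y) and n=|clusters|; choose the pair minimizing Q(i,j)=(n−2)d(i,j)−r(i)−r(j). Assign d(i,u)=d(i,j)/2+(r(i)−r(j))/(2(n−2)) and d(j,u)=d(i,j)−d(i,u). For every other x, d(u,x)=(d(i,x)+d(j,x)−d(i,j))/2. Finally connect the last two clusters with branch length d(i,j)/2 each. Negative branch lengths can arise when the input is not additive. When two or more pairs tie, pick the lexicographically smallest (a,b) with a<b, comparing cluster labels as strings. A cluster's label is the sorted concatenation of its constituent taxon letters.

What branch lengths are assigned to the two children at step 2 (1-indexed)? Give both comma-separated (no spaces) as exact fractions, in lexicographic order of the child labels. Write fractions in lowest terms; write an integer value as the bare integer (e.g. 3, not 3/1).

137/8,119/8

step 1: merge (G,Q) at d=10, Q=-193; branch lengths G→65/6, Q→-5/6; new cluster GQ
  updated: d(GQ,H)=19, d(GQ,J)=71/2, d(GQ,K)=32
step 2: merge (GQ,K) at d=32, Q=-209/2; branch lengths GQ→137/8, K→119/8; new cluster GKQ
  updated: d(GKQ,H)=5, d(GKQ,J)=61/4
step 3: merge (GKQ,H) at d=5, Q=-85/4; branch lengths GKQ→77/8, H→-37/8; new cluster GHKQ
  updated: d(GHKQ,J)=45/8
step 4: merge (GHKQ,J) at d=45/8; branch lengths GHKQ→45/16, J→45/16; new cluster GHJKQ
final tree: ((((G:65/6,Q:-5/6):137/8,K:119/8):77/8,H:-37/8):45/16,J:45/16)
total length: 421/8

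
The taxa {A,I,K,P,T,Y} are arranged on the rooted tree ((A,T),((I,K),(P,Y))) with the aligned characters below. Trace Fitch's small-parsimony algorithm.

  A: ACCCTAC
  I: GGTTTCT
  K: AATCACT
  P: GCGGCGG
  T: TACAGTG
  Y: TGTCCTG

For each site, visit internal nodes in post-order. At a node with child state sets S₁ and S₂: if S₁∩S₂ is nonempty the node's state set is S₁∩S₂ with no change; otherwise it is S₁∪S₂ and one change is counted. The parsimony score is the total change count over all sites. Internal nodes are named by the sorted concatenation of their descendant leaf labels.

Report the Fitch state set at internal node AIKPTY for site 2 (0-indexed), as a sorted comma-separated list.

[col 0] AT: children A:{A}, T:{T} ∪→ {A,T}; cost 1
[col 0] IK: children I:{G}, K:{A} ∪→ {A,G}; cost 1
[col 0] PY: children P:{G}, Y:{T} ∪→ {G,T}; cost 1
[col 0] IKPY: children IK:{A,G}, PY:{G,T} ∩→ {G}; cost 0
[col 0] AIKPTY: children AT:{A,T}, IKPY:{G} ∪→ {A,G,T}; cost 1
[col 1] AT: children A:{C}, T:{A} ∪→ {A,C}; cost 1
[col 1] IK: children I:{G}, K:{A} ∪→ {A,G}; cost 1
[col 1] PY: children P:{C}, Y:{G} ∪→ {C,G}; cost 1
[col 1] IKPY: children IK:{A,G}, PY:{C,G} ∩→ {G}; cost 0
[col 1] AIKPTY: children AT:{A,C}, IKPY:{G} ∪→ {A,C,G}; cost 1
[col 2] AT: children A:{C}, T:{C} ∩→ {C}; cost 0
[col 2] IK: children I:{T}, K:{T} ∩→ {T}; cost 0
[col 2] PY: children P:{G}, Y:{T} ∪→ {G,T}; cost 1
[col 2] IKPY: children IK:{T}, PY:{G,T} ∩→ {T}; cost 0
[col 2] AIKPTY: children AT:{C}, IKPY:{T} ∪→ {C,T}; cost 1
[col 3] AT: children A:{C}, T:{A} ∪→ {A,C}; cost 1
[col 3] IK: children I:{T}, K:{C} ∪→ {C,T}; cost 1
[col 3] PY: children P:{G}, Y:{C} ∪→ {C,G}; cost 1
[col 3] IKPY: children IK:{C,T}, PY:{C,G} ∩→ {C}; cost 0
[col 3] AIKPTY: children AT:{A,C}, IKPY:{C} ∩→ {C}; cost 0
[col 4] AT: children A:{T}, T:{G} ∪→ {G,T}; cost 1
[col 4] IK: children I:{T}, K:{A} ∪→ {A,T}; cost 1
[col 4] PY: children P:{C}, Y:{C} ∩→ {C}; cost 0
[col 4] IKPY: children IK:{A,T}, PY:{C} ∪→ {A,C,T}; cost 1
[col 4] AIKPTY: children AT:{G,T}, IKPY:{A,C,T} ∩→ {T}; cost 0
[col 5] AT: children A:{A}, T:{T} ∪→ {A,T}; cost 1
[col 5] IK: children I:{C}, K:{C} ∩→ {C}; cost 0
[col 5] PY: children P:{G}, Y:{T} ∪→ {G,T}; cost 1
[col 5] IKPY: children IK:{C}, PY:{G,T} ∪→ {C,G,T}; cost 1
[col 5] AIKPTY: children AT:{A,T}, IKPY:{C,G,T} ∩→ {T}; cost 0
[col 6] AT: children A:{C}, T:{G} ∪→ {C,G}; cost 1
[col 6] IK: children I:{T}, K:{T} ∩→ {T}; cost 0
[col 6] PY: children P:{G}, Y:{G} ∩→ {G}; cost 0
[col 6] IKPY: children IK:{T}, PY:{G} ∪→ {G,T}; cost 1
[col 6] AIKPTY: children AT:{C,G}, IKPY:{G,T} ∩→ {G}; cost 0
per-site changes: [4, 4, 2, 3, 3, 3, 2]; total = 21

C,T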